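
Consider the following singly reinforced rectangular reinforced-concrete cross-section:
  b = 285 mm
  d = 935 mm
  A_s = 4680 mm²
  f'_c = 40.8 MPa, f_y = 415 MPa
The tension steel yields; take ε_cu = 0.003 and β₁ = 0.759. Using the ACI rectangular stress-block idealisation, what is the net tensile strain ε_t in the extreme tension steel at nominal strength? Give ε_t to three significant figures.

ε_t ≈ 0.00783

a = A_s f_y/(0.85 f'_c b) = 196.50 mm.
β₁ = 0.759, so c = a/β₁ = 196.50/0.759 = 258.89 mm.
From the linear strain diagram with ε_cu = 0.003: ε_t = 0.003 (d − c)/c = 0.003 × (935 − 258.89)/258.89 = 0.00783.
Since ε_t ≥ 0.005, the section is tension-controlled.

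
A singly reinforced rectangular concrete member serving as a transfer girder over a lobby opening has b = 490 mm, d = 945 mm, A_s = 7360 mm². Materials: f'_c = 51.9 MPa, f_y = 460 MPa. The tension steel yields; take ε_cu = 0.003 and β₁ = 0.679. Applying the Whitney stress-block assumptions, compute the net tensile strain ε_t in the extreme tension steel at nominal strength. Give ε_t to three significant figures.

ε_t ≈ 0.00929

a = A_s f_y/(0.85 f'_c b) = 156.62 mm.
β₁ = 0.679, so c = a/β₁ = 156.62/0.679 = 230.66 mm.
From the linear strain diagram with ε_cu = 0.003: ε_t = 0.003 (d − c)/c = 0.003 × (945 − 230.66)/230.66 = 0.00929.
Since ε_t ≥ 0.005, the section is tension-controlled.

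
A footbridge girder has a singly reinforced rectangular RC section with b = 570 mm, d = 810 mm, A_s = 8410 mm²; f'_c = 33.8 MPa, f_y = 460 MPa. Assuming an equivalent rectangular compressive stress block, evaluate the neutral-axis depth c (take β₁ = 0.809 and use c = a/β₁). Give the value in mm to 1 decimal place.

c ≈ 292.0 mm

T = A_s f_y = 8410 × 460 = 3868600 N = 3868.6 kN.
Setting C = 0.85 f'_c a b equal to T: a = 3868600/(0.85 × 33.8 × 570) = 236.235 mm.
With β₁ = 0.809, c = a/β₁ = 236.235/0.809 = 292.0 mm.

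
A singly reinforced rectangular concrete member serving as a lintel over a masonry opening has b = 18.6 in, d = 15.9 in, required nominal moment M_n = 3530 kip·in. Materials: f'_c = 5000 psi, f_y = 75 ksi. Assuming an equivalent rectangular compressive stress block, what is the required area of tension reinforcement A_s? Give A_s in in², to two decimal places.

A_s ≈ 3.28 in²

From M_n = 0.85 f'_c a b (d − a/2):
a = d − √(d² − 2M_n/(0.85 f'_c b)) = 15.9 − √(15.9² − 2 × 3530/(0.85 × 5 × 18.6)) = 3.113 in.
A_s = 0.85 f'_c a b / f_y = 0.85 × 5 × 3.113 × 18.6 / 75 = 3.281 in².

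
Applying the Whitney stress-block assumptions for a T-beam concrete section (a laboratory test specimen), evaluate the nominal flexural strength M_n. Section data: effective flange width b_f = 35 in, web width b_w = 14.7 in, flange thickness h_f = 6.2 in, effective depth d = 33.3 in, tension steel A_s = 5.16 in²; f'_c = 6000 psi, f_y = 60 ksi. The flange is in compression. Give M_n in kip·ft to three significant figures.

M_n ≈ 837 kip·ft

Tension: T = A_s f_y = 5.16 × 60 = 309.6 kips.
Try a within the flange: a = T/(0.85 f'_c b_f) = 309.6/(0.85 × 6 × 35) = 1.734 in.
Since a = 1.734 ≤ h_f = 6.2 in, the stress block lies entirely in the flange; analyse as a rectangular beam of width b_f.
M_n = T(d − a/2) = 309.6 × (33.3 − 0.867) = 10041.3 kip·in.
M_n = 10041.3/12 = 836.78 kip·ft.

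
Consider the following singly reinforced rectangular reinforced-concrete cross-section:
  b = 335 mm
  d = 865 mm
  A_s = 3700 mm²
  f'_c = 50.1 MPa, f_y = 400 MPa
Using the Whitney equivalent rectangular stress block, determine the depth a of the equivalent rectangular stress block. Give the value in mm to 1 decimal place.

T = A_s f_y = 3700 × 400 = 1480000 N = 1480 kN.
Setting C = 0.85 f'_c a b equal to T: a = 1480000/(0.85 × 50.1 × 335) = 103.7 mm.

a ≈ 103.7 mm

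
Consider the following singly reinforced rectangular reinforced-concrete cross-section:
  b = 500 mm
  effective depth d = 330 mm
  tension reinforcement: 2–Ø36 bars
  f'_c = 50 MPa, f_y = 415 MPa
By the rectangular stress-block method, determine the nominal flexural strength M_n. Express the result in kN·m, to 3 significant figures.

A_s = 2 × 1018 = 2036 mm².
T = A_s f_y = 2036 × 415 = 844940 N = 844.94 kN.
From C = T: a = T/(0.85 f'_c b) = 844940/(0.85 × 50 × 500) = 39.76 mm.
M_n = T(d − a/2) = 844.94 kN × (330 − 19.88) mm = 262.03 kN·m.

M_n ≈ 262 kN·m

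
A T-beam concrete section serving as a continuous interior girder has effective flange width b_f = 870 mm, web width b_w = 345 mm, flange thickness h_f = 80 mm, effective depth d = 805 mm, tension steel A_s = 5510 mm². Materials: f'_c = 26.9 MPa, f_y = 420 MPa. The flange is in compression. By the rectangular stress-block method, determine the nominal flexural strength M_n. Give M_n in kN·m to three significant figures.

M_n ≈ 1710 kN·m

Tension: T = A_s f_y = 5510 × 420 = 2314200 N.
Try a within the flange: a = T/(0.85 f'_c b_f) = 2314200/(0.85 × 26.9 × 870) = 116.34 mm.
a = 116.34 > h_f = 80 mm: the block extends into the web. Split into flange-overhang and web parts.
C_f = 0.85 f'_c (b_f − b_w) h_f = 0.85 × 26.9 × (870 − 345) × 80 = 960330 N.
Remaining web compression depth: a_w = (T − C_f)/(0.85 f'_c b_w) = (2314200 − 960330)/(0.85 × 26.9 × 345) = 171.63 mm.
M_n = C_f(d − h_f/2) + (T − C_f)(d − a_w/2) = 960330 × (805 − 40) + 1353870 × (805 − 85.815) = 734.65 + 973.68 = 1708.33 × 10⁶ N·mm.
M_n = 1708.33 kN·m.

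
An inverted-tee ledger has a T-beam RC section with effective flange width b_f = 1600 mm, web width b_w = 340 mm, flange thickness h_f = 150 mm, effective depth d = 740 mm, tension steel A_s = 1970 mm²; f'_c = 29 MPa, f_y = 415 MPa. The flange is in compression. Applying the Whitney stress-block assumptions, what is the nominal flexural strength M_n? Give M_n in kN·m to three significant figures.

Tension: T = A_s f_y = 1970 × 415 = 817550 N.
Try a within the flange: a = T/(0.85 f'_c b_f) = 817550/(0.85 × 29 × 1600) = 20.73 mm.
Since a = 20.73 ≤ h_f = 150 mm, the stress block lies entirely in the flange; analyse as a rectangular beam of width b_f.
M_n = T(d − a/2) = 817550 × (740 − 10.365) = 596.51 × 10⁶ N·mm.
M_n = 596.51 kN·m.

M_n ≈ 597 kN·m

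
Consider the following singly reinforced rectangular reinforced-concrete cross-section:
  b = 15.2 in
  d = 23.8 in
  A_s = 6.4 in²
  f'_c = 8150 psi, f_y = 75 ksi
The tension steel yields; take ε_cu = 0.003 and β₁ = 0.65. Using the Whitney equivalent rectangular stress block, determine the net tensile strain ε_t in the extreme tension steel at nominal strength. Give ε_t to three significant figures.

ε_t ≈ 0.00718

a = A_s f_y/(0.85 f'_c b) = 4.558 in.
β₁ = 0.65, so c = a/β₁ = 4.558/0.65 = 7.012 in.
From the linear strain diagram with ε_cu = 0.003: ε_t = 0.003 (d − c)/c = 0.003 × (23.8 − 7.012)/7.012 = 0.00718.
Since ε_t ≥ 0.005, the section is tension-controlled.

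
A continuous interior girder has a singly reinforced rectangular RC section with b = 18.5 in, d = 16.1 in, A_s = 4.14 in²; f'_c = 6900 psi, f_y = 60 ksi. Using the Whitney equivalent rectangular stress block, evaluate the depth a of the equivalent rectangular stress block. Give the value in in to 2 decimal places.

a ≈ 2.29 in

T = A_s f_y = 4.14 × 60 = 248.4 kips.
a = T/(0.85 f'_c b) = 248.4/(0.85 × 6.9 × 18.5) = 2.29 in.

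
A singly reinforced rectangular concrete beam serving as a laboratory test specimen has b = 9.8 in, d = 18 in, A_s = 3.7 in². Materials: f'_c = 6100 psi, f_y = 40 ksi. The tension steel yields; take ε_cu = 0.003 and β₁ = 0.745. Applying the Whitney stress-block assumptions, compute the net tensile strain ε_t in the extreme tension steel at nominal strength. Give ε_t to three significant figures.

a = A_s f_y/(0.85 f'_c b) = 2.913 in.
β₁ = 0.745, so c = a/β₁ = 2.913/0.745 = 3.910 in.
From the linear strain diagram with ε_cu = 0.003: ε_t = 0.003 (d − c)/c = 0.003 × (18 − 3.910)/3.910 = 0.0108.
Since ε_t ≥ 0.005, the section is tension-controlled.

ε_t ≈ 0.0108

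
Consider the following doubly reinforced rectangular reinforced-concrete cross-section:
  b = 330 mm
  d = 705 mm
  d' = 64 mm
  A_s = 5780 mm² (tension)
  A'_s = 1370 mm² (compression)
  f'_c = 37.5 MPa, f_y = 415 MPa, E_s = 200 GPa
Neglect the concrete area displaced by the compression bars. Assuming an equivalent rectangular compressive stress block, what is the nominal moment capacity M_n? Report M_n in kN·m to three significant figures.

Assume both tension and compression steel yield.
Net tension couple steel: A_s − A'_s = 4410 mm².
a = (A_s − A'_s) f_y / (0.85 f'_c b) = 1830150/(0.85 × 37.5 × 330) = 173.99 mm.
c = a/β₁ = 173.99/0.782 = 222.49 mm; ε'_s = 0.003(c − d')/c = 0.0021 ≥ f_y/E_s = 0.0021, so compression steel does yield.
M_n = (A_s − A'_s) f_y (d − a/2) + A'_s f_y (d − d') = [1830150 × (705 − 86.995) + 568550 × (705 − 64)] × 10⁻⁶ = 1131.04 + 364.44 = 1495.48 kN·m.

M_n ≈ 1500 kN·m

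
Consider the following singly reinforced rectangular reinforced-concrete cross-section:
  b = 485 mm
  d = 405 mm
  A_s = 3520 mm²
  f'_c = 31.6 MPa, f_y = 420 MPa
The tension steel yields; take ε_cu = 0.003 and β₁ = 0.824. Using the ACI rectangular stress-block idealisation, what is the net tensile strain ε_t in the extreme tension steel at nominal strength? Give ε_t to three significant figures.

ε_t ≈ 0.00582

a = A_s f_y/(0.85 f'_c b) = 113.49 mm.
β₁ = 0.824, so c = a/β₁ = 113.49/0.824 = 137.73 mm.
From the linear strain diagram with ε_cu = 0.003: ε_t = 0.003 (d − c)/c = 0.003 × (405 − 137.73)/137.73 = 0.00582.
Since ε_t ≥ 0.005, the section is tension-controlled.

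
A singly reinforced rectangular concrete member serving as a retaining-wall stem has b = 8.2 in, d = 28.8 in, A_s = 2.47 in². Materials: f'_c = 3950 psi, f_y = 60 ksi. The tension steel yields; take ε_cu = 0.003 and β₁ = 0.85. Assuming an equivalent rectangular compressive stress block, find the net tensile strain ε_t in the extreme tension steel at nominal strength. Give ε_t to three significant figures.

ε_t ≈ 0.0106

a = A_s f_y/(0.85 f'_c b) = 5.383 in.
β₁ = 0.85, so c = a/β₁ = 5.383/0.85 = 6.333 in.
From the linear strain diagram with ε_cu = 0.003: ε_t = 0.003 (d − c)/c = 0.003 × (28.8 − 6.333)/6.333 = 0.0106.
Since ε_t ≥ 0.005, the section is tension-controlled.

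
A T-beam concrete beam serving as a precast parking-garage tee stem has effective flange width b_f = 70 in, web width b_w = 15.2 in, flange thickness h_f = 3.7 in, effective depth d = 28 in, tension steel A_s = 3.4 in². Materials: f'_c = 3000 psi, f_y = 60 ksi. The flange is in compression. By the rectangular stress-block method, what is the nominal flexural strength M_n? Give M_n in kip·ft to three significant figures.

Tension: T = A_s f_y = 3.4 × 60 = 204 kips.
Try a within the flange: a = T/(0.85 f'_c b_f) = 204/(0.85 × 3 × 70) = 1.143 in.
Since a = 1.143 ≤ h_f = 3.7 in, the stress block lies entirely in the flange; analyse as a rectangular beam of width b_f.
M_n = T(d − a/2) = 204 × (28 − 0.5715) = 5595.4 kip·in.
M_n = 5595.4/12 = 466.28 kip·ft.

M_n ≈ 466 kip·ft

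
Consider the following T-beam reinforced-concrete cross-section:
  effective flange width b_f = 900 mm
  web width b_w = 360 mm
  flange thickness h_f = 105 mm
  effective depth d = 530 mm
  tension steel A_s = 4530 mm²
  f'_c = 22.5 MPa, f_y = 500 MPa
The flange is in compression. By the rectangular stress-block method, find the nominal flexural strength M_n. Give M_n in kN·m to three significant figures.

Tension: T = A_s f_y = 4530 × 500 = 2265000 N.
Try a within the flange: a = T/(0.85 f'_c b_f) = 2265000/(0.85 × 22.5 × 900) = 131.59 mm.
a = 131.59 > h_f = 105 mm: the block extends into the web. Split into flange-overhang and web parts.
C_f = 0.85 f'_c (b_f − b_w) h_f = 0.85 × 22.5 × (900 − 360) × 105 = 1084388 N.
Remaining web compression depth: a_w = (T − C_f)/(0.85 f'_c b_w) = (2265000 − 1084388)/(0.85 × 22.5 × 360) = 171.48 mm.
M_n = C_f(d − h_f/2) + (T − C_f)(d − a_w/2) = 1084388 × (530 − 52.5) + 1180612 × (530 − 85.74) = 517.80 + 524.50 = 1042.30 × 10⁶ N·mm.
M_n = 1042.30 kN·m.

M_n ≈ 1040 kN·m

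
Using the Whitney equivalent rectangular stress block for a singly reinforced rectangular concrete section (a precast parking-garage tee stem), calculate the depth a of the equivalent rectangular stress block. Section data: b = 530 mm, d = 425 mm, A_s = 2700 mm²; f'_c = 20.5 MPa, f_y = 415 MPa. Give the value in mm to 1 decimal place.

T = A_s f_y = 2700 × 415 = 1120500 N = 1120.5 kN.
Setting C = 0.85 f'_c a b equal to T: a = 1120500/(0.85 × 20.5 × 530) = 121.3 mm.

a ≈ 121.3 mm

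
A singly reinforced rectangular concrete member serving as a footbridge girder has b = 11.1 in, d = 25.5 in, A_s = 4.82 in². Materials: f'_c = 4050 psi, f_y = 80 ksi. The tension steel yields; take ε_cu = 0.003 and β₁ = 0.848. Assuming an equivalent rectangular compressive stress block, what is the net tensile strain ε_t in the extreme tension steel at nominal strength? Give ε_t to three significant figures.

a = A_s f_y/(0.85 f'_c b) = 10.091 in.
β₁ = 0.848, so c = a/β₁ = 10.091/0.848 = 11.900 in.
From the linear strain diagram with ε_cu = 0.003: ε_t = 0.003 (d − c)/c = 0.003 × (25.5 − 11.900)/11.900 = 0.00343.
ε_t < 0.004 — the section is over-reinforced for flexure under ACI limits.

ε_t ≈ 0.00343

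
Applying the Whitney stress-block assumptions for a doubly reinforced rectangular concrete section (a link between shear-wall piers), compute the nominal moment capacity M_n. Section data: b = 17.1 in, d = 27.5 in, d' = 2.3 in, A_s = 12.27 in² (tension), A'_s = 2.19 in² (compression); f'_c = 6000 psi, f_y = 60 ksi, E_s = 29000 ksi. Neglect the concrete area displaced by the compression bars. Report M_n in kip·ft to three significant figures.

M_n ≈ 1490 kip·ft

Assume both steels yield.
a = (A_s − A'_s) f_y/(0.85 f'_c b) = (12.27 − 2.19) × 60/(0.85 × 6 × 17.1) = 6.935 in.
c = a/β₁ = 6.935/0.75 = 9.247 in; ε'_s = 0.003(c − d')/c = 0.0023 ≥ ε_y = 0.0021, so the compression steel yields.
M_n = (A_s − A'_s) f_y (d − a/2) + A'_s f_y (d − d') = 604.8 × (27.5 − 3.4675) + 131.4 × (27.5 − 2.3) = 14534.9 + 3311.3 = 17846.2 kip·in = 17846.2/12 = 1487.18 kip·ft.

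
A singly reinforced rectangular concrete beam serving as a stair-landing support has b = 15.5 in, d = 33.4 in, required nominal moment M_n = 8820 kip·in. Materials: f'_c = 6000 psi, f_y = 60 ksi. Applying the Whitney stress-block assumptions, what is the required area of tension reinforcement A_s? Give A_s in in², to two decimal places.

From M_n = 0.85 f'_c a b (d − a/2):
a = d − √(d² − 2M_n/(0.85 f'_c b)) = 33.4 − √(33.4² − 2 × 8820/(0.85 × 6 × 15.5)) = 3.527 in.
A_s = 0.85 f'_c a b / f_y = 0.85 × 6 × 3.527 × 15.5 / 60 = 4.647 in².

A_s ≈ 4.65 in²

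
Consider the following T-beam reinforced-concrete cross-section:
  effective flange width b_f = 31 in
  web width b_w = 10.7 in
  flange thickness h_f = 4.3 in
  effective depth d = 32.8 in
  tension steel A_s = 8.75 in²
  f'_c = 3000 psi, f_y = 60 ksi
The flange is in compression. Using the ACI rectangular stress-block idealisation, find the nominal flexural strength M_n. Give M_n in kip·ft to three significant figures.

Tension: T = A_s f_y = 8.75 × 60 = 525 kips.
Try a within the flange: a = T/(0.85 f'_c b_f) = 525/(0.85 × 3 × 31) = 6.641 in.
a = 6.641 > h_f = 4.3 in: the block extends into the web. Split into flange-overhang and web parts.
C_f = 0.85 f'_c (b_f − b_w) h_f = 0.85 × 3 × (31 − 10.7) × 4.3 = 222.6 kips.
Remaining web compression depth: a_w = (T − C_f)/(0.85 f'_c b_w) = (525 − 222.6)/(0.85 × 3 × 10.7) = 11.083 in.
M_n = C_f(d − h_f/2) + (T − C_f)(d − a_w/2) = 222.6 × (32.8 − 2.15) + 302.4 × (32.8 − 5.5415) = 6822.7 + 8243.0 = 15065.7 kip·in.
M_n = 15065.7/12 = 1255.48 kip·ft.

M_n ≈ 1260 kip·ft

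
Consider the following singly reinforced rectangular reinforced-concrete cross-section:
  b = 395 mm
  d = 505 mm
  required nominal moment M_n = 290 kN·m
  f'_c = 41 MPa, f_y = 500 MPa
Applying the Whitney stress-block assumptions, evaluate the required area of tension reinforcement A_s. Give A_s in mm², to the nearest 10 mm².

A_s ≈ 1200 mm²

With M_n = 0.85 f'_c a b (d − a/2), solve the quadratic for a:
a = d − √(d² − 2M_n/(0.85 f'_c b)) = 505 − √(505² − 2 × 290×10⁶/(0.85 × 41 × 395)) = 43.60 mm.
A_s = 0.85 f'_c a b / f_y = 0.85 × 41 × 43.60 × 395 / 500 = 1200.4 mm².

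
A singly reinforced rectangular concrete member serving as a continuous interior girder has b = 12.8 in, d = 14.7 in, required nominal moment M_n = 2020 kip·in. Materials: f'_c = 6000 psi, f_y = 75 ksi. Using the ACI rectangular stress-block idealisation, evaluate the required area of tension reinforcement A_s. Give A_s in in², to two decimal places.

From M_n = 0.85 f'_c a b (d − a/2):
a = d − √(d² − 2M_n/(0.85 f'_c b)) = 14.7 − √(14.7² − 2 × 2020/(0.85 × 6 × 12.8)) = 2.282 in.
A_s = 0.85 f'_c a b / f_y = 0.85 × 6 × 2.282 × 12.8 / 75 = 1.986 in².

A_s ≈ 1.99 in²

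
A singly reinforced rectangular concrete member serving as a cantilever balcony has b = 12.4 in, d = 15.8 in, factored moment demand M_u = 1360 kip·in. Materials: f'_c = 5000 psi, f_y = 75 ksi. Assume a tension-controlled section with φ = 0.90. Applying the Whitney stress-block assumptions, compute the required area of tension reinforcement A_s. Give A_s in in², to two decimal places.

A_s ≈ 1.36 in²

M_n = M_u/φ = 1360/0.90 = 1511.11 kip·in.
From M_n = 0.85 f'_c a b (d − a/2):
a = d − √(d² − 2M_n/(0.85 f'_c b)) = 15.8 − √(15.8² − 2 × 1511.11/(0.85 × 5 × 12.4)) = 1.933 in.
A_s = 0.85 f'_c a b / f_y = 0.85 × 5 × 1.933 × 12.4 / 75 = 1.358 in².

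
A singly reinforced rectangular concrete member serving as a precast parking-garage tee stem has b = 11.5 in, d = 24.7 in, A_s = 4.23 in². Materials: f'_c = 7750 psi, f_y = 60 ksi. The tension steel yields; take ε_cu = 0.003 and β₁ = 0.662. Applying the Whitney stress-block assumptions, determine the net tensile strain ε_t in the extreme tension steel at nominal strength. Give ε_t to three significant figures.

ε_t ≈ 0.0116

a = A_s f_y/(0.85 f'_c b) = 3.350 in.
β₁ = 0.662, so c = a/β₁ = 3.350/0.662 = 5.060 in.
From the linear strain diagram with ε_cu = 0.003: ε_t = 0.003 (d − c)/c = 0.003 × (24.7 − 5.060)/5.060 = 0.0116.
Since ε_t ≥ 0.005, the section is tension-controlled.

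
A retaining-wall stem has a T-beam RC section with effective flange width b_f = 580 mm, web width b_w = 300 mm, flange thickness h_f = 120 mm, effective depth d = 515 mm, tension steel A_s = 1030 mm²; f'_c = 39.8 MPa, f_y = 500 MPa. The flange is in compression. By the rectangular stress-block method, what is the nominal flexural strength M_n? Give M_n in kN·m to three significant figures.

Tension: T = A_s f_y = 1030 × 500 = 515000 N.
Try a within the flange: a = T/(0.85 f'_c b_f) = 515000/(0.85 × 39.8 × 580) = 26.25 mm.
Since a = 26.25 ≤ h_f = 120 mm, the stress block lies entirely in the flange; analyse as a rectangular beam of width b_f.
M_n = T(d − a/2) = 515000 × (515 − 13.125) = 258.47 × 10⁶ N·mm.
M_n = 258.47 kN·m.

M_n ≈ 258 kN·m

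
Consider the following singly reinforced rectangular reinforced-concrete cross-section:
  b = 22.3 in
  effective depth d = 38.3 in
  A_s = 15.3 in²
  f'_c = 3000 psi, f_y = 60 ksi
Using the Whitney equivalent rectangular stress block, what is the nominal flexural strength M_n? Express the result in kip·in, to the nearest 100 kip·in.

T = A_s f_y = 15.3 × 60 = 918 kips.
a = T/(0.85 f'_c b) = 918/(0.85 × 3 × 22.3) = 16.143 in.
M_n = T(d − a/2) = 918 × (38.3 − 8.0715) = 27749.8 kip·in.

M_n ≈ 27700 kip·in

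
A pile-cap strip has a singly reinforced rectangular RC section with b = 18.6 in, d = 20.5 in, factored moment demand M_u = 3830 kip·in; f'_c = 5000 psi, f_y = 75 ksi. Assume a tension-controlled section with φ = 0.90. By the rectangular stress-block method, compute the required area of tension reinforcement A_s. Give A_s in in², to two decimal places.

M_n = M_u/φ = 3830/0.90 = 4255.56 kip·in.
From M_n = 0.85 f'_c a b (d − a/2):
a = d − √(d² − 2M_n/(0.85 f'_c b)) = 20.5 − √(20.5² − 2 × 4255.56/(0.85 × 5 × 18.6)) = 2.820 in.
A_s = 0.85 f'_c a b / f_y = 0.85 × 5 × 2.820 × 18.6 / 75 = 2.972 in².

A_s ≈ 2.97 in²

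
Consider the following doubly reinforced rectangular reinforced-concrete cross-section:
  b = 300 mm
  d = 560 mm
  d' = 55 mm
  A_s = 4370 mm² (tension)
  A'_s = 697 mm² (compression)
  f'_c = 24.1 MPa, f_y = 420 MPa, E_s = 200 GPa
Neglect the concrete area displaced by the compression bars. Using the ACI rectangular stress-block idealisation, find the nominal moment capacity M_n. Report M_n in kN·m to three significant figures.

M_n ≈ 818 kN·m

Assume both tension and compression steel yield.
Net tension couple steel: A_s − A'_s = 3673 mm².
a = (A_s − A'_s) f_y / (0.85 f'_c b) = 1542660/(0.85 × 24.1 × 300) = 251.02 mm.
c = a/β₁ = 251.02/0.85 = 295.32 mm; ε'_s = 0.003(c − d')/c = 0.0024 ≥ f_y/E_s = 0.0021, so compression steel does yield.
M_n = (A_s − A'_s) f_y (d − a/2) + A'_s f_y (d − d') = [1542660 × (560 − 125.51) + 292740 × (560 − 55)] × 10⁻⁶ = 670.27 + 147.83 = 818.10 kN·m.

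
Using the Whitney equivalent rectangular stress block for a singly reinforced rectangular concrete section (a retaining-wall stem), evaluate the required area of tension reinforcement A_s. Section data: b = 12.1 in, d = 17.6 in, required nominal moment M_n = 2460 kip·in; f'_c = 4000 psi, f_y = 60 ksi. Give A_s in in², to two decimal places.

A_s ≈ 2.61 in²

From M_n = 0.85 f'_c a b (d − a/2):
a = d − √(d² − 2M_n/(0.85 f'_c b)) = 17.6 − √(17.6² − 2 × 2460/(0.85 × 4 × 12.1)) = 3.810 in.
A_s = 0.85 f'_c a b / f_y = 0.85 × 4 × 3.810 × 12.1 / 60 = 2.612 in².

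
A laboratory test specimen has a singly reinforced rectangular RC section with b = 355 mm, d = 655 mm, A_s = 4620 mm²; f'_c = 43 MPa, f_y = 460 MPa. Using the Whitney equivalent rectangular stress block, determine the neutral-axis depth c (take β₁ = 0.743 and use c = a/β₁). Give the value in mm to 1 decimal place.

T = A_s f_y = 4620 × 460 = 2125200 N = 2125.2 kN.
Setting C = 0.85 f'_c a b equal to T: a = 2125200/(0.85 × 43 × 355) = 163.789 mm.
With β₁ = 0.743, c = a/β₁ = 163.789/0.743 = 220.4 mm.

c ≈ 220.4 mm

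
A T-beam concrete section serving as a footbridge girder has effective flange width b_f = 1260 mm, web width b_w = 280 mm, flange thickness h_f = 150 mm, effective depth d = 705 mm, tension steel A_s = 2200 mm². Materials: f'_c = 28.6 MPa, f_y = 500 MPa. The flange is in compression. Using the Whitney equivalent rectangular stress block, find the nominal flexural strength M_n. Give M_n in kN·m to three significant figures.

M_n ≈ 756 kN·m

Tension: T = A_s f_y = 2200 × 500 = 1100000 N.
Try a within the flange: a = T/(0.85 f'_c b_f) = 1100000/(0.85 × 28.6 × 1260) = 35.91 mm.
Since a = 35.91 ≤ h_f = 150 mm, the stress block lies entirely in the flange; analyse as a rectangular beam of width b_f.
M_n = T(d − a/2) = 1100000 × (705 − 17.955) = 755.75 × 10⁶ N·mm.
M_n = 755.75 kN·m.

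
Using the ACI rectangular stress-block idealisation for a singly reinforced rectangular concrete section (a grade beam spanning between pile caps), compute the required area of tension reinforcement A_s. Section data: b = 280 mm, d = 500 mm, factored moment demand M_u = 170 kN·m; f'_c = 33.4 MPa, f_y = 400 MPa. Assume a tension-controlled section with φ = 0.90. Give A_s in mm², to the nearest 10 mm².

M_n = M_u/φ = 170/0.90 = 188.889 kN·m.
With M_n = 0.85 f'_c a b (d − a/2), solve the quadratic for a:
a = d − √(d² − 2M_n/(0.85 f'_c b)) = 500 − √(500² − 2 × 188.889×10⁶/(0.85 × 33.4 × 280)) = 50.03 mm.
A_s = 0.85 f'_c a b / f_y = 0.85 × 33.4 × 50.03 × 280 / 400 = 994.2 mm².

A_s ≈ 990 mm²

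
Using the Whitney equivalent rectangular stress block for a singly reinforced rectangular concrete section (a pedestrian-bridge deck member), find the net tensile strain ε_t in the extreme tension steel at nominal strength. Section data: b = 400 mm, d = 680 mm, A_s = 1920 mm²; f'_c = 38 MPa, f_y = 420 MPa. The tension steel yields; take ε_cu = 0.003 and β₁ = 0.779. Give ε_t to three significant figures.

ε_t ≈ 0.0225

a = A_s f_y/(0.85 f'_c b) = 62.41 mm.
β₁ = 0.779, so c = a/β₁ = 62.41/0.779 = 80.12 mm.
From the linear strain diagram with ε_cu = 0.003: ε_t = 0.003 (d − c)/c = 0.003 × (680 − 80.12)/80.12 = 0.0225.
Since ε_t ≥ 0.005, the section is tension-controlled.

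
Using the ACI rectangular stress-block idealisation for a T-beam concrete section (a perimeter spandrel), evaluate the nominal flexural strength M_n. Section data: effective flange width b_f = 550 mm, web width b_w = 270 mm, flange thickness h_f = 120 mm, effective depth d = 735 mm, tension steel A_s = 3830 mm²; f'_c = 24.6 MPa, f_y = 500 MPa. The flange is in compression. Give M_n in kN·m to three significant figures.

Tension: T = A_s f_y = 3830 × 500 = 1915000 N.
Try a within the flange: a = T/(0.85 f'_c b_f) = 1915000/(0.85 × 24.6 × 550) = 166.51 mm.
a = 166.51 > h_f = 120 mm: the block extends into the web. Split into flange-overhang and web parts.
C_f = 0.85 f'_c (b_f − b_w) h_f = 0.85 × 24.6 × (550 − 270) × 120 = 702576 N.
Remaining web compression depth: a_w = (T − C_f)/(0.85 f'_c b_w) = (1915000 − 702576)/(0.85 × 24.6 × 270) = 214.75 mm.
M_n = C_f(d − h_f/2) + (T − C_f)(d − a_w/2) = 702576 × (735 − 60) + 1212424 × (735 − 107.375) = 474.24 + 760.95 = 1235.19 × 10⁶ N·mm.
M_n = 1235.19 kN·m.

M_n ≈ 1240 kN·m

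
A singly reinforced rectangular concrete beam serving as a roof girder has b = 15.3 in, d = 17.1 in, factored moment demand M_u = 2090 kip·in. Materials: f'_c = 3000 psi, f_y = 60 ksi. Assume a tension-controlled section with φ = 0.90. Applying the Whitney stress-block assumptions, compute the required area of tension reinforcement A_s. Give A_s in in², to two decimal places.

M_n = M_u/φ = 2090/0.90 = 2322.22 kip·in.
From M_n = 0.85 f'_c a b (d − a/2):
a = d − √(d² − 2M_n/(0.85 f'_c b)) = 17.1 − √(17.1² − 2 × 2322.22/(0.85 × 3 × 15.3)) = 3.933 in.
A_s = 0.85 f'_c a b / f_y = 0.85 × 3 × 3.933 × 15.3 / 60 = 2.557 in².

A_s ≈ 2.56 in²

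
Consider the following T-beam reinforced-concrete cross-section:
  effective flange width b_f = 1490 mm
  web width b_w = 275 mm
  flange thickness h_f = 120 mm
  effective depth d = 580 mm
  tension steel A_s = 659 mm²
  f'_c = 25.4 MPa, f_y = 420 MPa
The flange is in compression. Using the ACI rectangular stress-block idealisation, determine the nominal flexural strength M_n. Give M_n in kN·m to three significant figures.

Tension: T = A_s f_y = 659 × 420 = 276780 N.
Try a within the flange: a = T/(0.85 f'_c b_f) = 276780/(0.85 × 25.4 × 1490) = 8.60 mm.
Since a = 8.60 ≤ h_f = 120 mm, the stress block lies entirely in the flange; analyse as a rectangular beam of width b_f.
M_n = T(d − a/2) = 276780 × (580 − 4.3) = 159.34 × 10⁶ N·mm.
M_n = 159.34 kN·m.

M_n ≈ 159 kN·m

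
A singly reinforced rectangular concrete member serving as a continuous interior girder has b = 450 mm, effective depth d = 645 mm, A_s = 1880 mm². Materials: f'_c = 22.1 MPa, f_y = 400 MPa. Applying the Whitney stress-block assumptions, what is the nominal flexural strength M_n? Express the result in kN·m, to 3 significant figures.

T = A_s f_y = 1880 × 400 = 752000 N = 752 kN.
From C = T: a = T/(0.85 f'_c b) = 752000/(0.85 × 22.1 × 450) = 88.96 mm.
M_n = T(d − a/2) = 752 kN × (645 − 44.48) mm = 451.59 kN·m.

M_n ≈ 452 kN·m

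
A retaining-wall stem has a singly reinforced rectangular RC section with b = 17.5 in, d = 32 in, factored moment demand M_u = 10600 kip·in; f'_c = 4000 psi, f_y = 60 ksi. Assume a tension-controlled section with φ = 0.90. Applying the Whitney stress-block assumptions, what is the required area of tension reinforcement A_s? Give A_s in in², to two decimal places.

A_s ≈ 6.88 in²

M_n = M_u/φ = 10600/0.90 = 11777.8 kip·in.
From M_n = 0.85 f'_c a b (d − a/2):
a = d − √(d² − 2M_n/(0.85 f'_c b)) = 32 − √(32² − 2 × 11777.8/(0.85 × 4 × 17.5)) = 6.938 in.
A_s = 0.85 f'_c a b / f_y = 0.85 × 4 × 6.938 × 17.5 / 60 = 6.880 in².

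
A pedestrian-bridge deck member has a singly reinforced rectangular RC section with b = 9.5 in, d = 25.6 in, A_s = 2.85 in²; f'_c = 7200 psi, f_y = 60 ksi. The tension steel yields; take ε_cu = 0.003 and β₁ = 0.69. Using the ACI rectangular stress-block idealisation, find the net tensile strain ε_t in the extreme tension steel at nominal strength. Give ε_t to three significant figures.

ε_t ≈ 0.0150

a = A_s f_y/(0.85 f'_c b) = 2.941 in.
β₁ = 0.69, so c = a/β₁ = 2.941/0.69 = 4.262 in.
From the linear strain diagram with ε_cu = 0.003: ε_t = 0.003 (d − c)/c = 0.003 × (25.6 − 4.262)/4.262 = 0.0150.
Since ε_t ≥ 0.005, the section is tension-controlled.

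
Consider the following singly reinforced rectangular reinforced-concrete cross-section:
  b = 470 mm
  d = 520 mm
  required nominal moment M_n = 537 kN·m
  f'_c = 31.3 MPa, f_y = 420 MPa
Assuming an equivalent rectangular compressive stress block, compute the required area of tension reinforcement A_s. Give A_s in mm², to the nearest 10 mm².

A_s ≈ 2690 mm²

With M_n = 0.85 f'_c a b (d − a/2), solve the quadratic for a:
a = d − √(d² − 2M_n/(0.85 f'_c b)) = 520 − √(520² − 2 × 537×10⁶/(0.85 × 31.3 × 470)) = 90.45 mm.
A_s = 0.85 f'_c a b / f_y = 0.85 × 31.3 × 90.45 × 470 / 420 = 2692.9 mm².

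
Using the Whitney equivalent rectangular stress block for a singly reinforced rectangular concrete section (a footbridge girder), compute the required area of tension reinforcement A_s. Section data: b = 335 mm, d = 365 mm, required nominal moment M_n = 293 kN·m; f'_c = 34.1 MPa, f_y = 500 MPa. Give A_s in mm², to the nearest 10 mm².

With M_n = 0.85 f'_c a b (d − a/2), solve the quadratic for a:
a = d − √(d² − 2M_n/(0.85 f'_c b)) = 365 − √(365² − 2 × 293×10⁶/(0.85 × 34.1 × 335)) = 95.05 mm.
A_s = 0.85 f'_c a b / f_y = 0.85 × 34.1 × 95.05 × 335 / 500 = 1845.9 mm².

A_s ≈ 1850 mm²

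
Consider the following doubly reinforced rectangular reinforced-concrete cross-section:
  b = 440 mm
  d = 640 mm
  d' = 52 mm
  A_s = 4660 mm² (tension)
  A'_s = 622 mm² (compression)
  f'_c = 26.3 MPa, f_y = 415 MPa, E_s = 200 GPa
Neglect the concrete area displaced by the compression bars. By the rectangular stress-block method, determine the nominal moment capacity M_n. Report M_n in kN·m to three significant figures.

M_n ≈ 1080 kN·m

Assume both tension and compression steel yield.
Net tension couple steel: A_s − A'_s = 4038 mm².
a = (A_s − A'_s) f_y / (0.85 f'_c b) = 1675770/(0.85 × 26.3 × 440) = 170.37 mm.
c = a/β₁ = 170.37/0.85 = 200.44 mm; ε'_s = 0.003(c − d')/c = 0.0022 ≥ f_y/E_s = 0.0021, so compression steel does yield.
M_n = (A_s − A'_s) f_y (d − a/2) + A'_s f_y (d − d') = [1675770 × (640 − 85.185) + 258130 × (640 − 52)] × 10⁻⁶ = 929.74 + 151.78 = 1081.52 kN·m.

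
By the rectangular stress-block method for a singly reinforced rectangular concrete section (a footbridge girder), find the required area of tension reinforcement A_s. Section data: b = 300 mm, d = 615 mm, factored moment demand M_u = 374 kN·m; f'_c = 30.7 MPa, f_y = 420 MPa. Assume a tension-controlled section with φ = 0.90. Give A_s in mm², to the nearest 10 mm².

M_n = M_u/φ = 374/0.90 = 415.556 kN·m.
With M_n = 0.85 f'_c a b (d − a/2), solve the quadratic for a:
a = d − √(d² − 2M_n/(0.85 f'_c b)) = 615 − √(615² − 2 × 415.556×10⁶/(0.85 × 30.7 × 300)) = 93.41 mm.
A_s = 0.85 f'_c a b / f_y = 0.85 × 30.7 × 93.41 × 300 / 420 = 1741.1 mm².

A_s ≈ 1740 mm²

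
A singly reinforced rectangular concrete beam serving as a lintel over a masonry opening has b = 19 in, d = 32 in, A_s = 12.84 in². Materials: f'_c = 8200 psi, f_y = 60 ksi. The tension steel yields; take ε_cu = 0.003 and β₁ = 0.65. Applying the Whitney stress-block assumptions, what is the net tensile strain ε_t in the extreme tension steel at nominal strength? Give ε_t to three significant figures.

ε_t ≈ 0.00773

a = A_s f_y/(0.85 f'_c b) = 5.817 in.
β₁ = 0.65, so c = a/β₁ = 5.817/0.65 = 8.949 in.
From the linear strain diagram with ε_cu = 0.003: ε_t = 0.003 (d − c)/c = 0.003 × (32 − 8.949)/8.949 = 0.00773.
Since ε_t ≥ 0.005, the section is tension-controlled.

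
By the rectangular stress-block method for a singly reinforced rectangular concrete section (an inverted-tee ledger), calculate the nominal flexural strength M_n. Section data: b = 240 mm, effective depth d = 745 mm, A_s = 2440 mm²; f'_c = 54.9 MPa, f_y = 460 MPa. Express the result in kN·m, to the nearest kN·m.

T = A_s f_y = 2440 × 460 = 1122400 N = 1122.4 kN.
From C = T: a = T/(0.85 f'_c b) = 1122400/(0.85 × 54.9 × 240) = 100.22 mm.
M_n = T(d − a/2) = 1122.4 kN × (745 − 50.11) mm = 779.94 kN·m.

M_n ≈ 780 kN·m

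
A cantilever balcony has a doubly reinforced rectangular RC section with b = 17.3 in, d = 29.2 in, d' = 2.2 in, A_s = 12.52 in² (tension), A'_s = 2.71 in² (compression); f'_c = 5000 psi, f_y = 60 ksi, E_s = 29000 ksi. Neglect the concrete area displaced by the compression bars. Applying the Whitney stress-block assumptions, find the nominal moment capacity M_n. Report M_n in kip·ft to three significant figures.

Assume both steels yield.
a = (A_s − A'_s) f_y/(0.85 f'_c b) = (12.52 − 2.71) × 60/(0.85 × 5 × 17.3) = 8.005 in.
c = a/β₁ = 8.005/0.8 = 10.006 in; ε'_s = 0.003(c − d')/c = 0.0023 ≥ ε_y = 0.0021, so the compression steel yields.
M_n = (A_s − A'_s) f_y (d − a/2) + A'_s f_y (d − d') = 588.6 × (29.2 − 4.0025) + 162.6 × (29.2 − 2.2) = 14831.2 + 4390.2 = 19221.4 kip·in = 19221.4/12 = 1601.78 kip·ft.

M_n ≈ 1600 kip·ft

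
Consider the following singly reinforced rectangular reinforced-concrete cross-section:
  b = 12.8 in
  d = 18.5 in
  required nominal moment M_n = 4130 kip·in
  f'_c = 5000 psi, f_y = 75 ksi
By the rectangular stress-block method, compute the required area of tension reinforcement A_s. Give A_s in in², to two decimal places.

From M_n = 0.85 f'_c a b (d − a/2):
a = d − √(d² − 2M_n/(0.85 f'_c b)) = 18.5 − √(18.5² − 2 × 4130/(0.85 × 5 × 12.8)) = 4.701 in.
A_s = 0.85 f'_c a b / f_y = 0.85 × 5 × 4.701 × 12.8 / 75 = 3.410 in².

A_s ≈ 3.41 in²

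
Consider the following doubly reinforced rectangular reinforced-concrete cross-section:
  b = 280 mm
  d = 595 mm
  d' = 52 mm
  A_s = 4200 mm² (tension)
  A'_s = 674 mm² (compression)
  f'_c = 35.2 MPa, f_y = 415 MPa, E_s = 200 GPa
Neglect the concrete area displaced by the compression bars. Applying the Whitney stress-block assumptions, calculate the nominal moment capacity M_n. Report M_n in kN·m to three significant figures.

M_n ≈ 895 kN·m

Assume both tension and compression steel yield.
Net tension couple steel: A_s − A'_s = 3526 mm².
a = (A_s − A'_s) f_y / (0.85 f'_c b) = 1463290/(0.85 × 35.2 × 280) = 174.67 mm.
c = a/β₁ = 174.67/0.799 = 218.61 mm; ε'_s = 0.003(c − d')/c = 0.0023 ≥ f_y/E_s = 0.0021, so compression steel does yield.
M_n = (A_s − A'_s) f_y (d − a/2) + A'_s f_y (d − d') = [1463290 × (595 − 87.335) + 279710 × (595 − 52)] × 10⁻⁶ = 742.86 + 151.88 = 894.74 kN·m.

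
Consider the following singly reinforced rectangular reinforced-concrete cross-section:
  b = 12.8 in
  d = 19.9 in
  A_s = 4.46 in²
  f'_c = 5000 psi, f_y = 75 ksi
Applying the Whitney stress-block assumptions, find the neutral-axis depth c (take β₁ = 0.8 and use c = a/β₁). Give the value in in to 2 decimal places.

T = A_s f_y = 4.46 × 75 = 334.5 kips.
a = T/(0.85 f'_c b) = 334.5/(0.85 × 5 × 12.8) = 6.1489 in.
With β₁ = 0.8, c = a/β₁ = 6.1489/0.8 = 7.69 in.

c ≈ 7.69 in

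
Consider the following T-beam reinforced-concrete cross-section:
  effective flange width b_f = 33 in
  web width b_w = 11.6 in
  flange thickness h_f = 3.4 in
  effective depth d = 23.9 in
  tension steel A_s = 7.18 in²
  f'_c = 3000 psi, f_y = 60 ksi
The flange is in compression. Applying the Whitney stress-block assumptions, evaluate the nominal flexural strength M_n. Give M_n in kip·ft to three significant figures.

Tension: T = A_s f_y = 7.18 × 60 = 430.8 kips.
Try a within the flange: a = T/(0.85 f'_c b_f) = 430.8/(0.85 × 3 × 33) = 5.119 in.
a = 5.119 > h_f = 3.4 in: the block extends into the web. Split into flange-overhang and web parts.
C_f = 0.85 f'_c (b_f − b_w) h_f = 0.85 × 3 × (33 − 11.6) × 3.4 = 185.5 kips.
Remaining web compression depth: a_w = (T − C_f)/(0.85 f'_c b_w) = (430.8 − 185.5)/(0.85 × 3 × 11.6) = 8.293 in.
M_n = C_f(d − h_f/2) + (T − C_f)(d − a_w/2) = 185.5 × (23.9 − 1.7) + 245.3 × (23.9 − 4.1465) = 4118.1 + 4845.5 = 8963.6 kip·in.
M_n = 8963.6/12 = 746.97 kip·ft.

M_n ≈ 747 kip·ft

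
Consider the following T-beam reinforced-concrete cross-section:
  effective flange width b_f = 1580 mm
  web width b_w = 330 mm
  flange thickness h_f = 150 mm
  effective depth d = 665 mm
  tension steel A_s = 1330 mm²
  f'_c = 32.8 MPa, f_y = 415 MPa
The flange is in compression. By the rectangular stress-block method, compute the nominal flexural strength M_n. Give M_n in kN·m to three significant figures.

Tension: T = A_s f_y = 1330 × 415 = 551950 N.
Try a within the flange: a = T/(0.85 f'_c b_f) = 551950/(0.85 × 32.8 × 1580) = 12.53 mm.
Since a = 12.53 ≤ h_f = 150 mm, the stress block lies entirely in the flange; analyse as a rectangular beam of width b_f.
M_n = T(d − a/2) = 551950 × (665 − 6.265) = 363.59 × 10⁶ N·mm.
M_n = 363.59 kN·m.

M_n ≈ 364 kN·m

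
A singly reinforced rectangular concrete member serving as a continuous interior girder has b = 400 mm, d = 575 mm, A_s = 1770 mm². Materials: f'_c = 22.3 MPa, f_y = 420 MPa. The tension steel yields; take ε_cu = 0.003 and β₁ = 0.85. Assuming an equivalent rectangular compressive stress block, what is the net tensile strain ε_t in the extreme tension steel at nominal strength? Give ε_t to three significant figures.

ε_t ≈ 0.0120

a = A_s f_y/(0.85 f'_c b) = 98.05 mm.
β₁ = 0.85, so c = a/β₁ = 98.05/0.85 = 115.35 mm.
From the linear strain diagram with ε_cu = 0.003: ε_t = 0.003 (d − c)/c = 0.003 × (575 − 115.35)/115.35 = 0.0120.
Since ε_t ≥ 0.005, the section is tension-controlled.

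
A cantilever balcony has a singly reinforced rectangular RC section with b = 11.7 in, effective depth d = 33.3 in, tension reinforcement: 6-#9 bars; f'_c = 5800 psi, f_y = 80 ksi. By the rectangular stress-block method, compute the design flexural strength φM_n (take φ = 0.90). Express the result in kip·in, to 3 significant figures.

φM_n ≈ 12600 kip·in

A_s = 6 × 1 = 6 in².
T = A_s f_y = 6 × 80 = 480 kips.
a = T/(0.85 f'_c b) = 480/(0.85 × 5.8 × 11.7) = 8.322 in.
M_n = T(d − a/2) = 480 × (33.3 − 4.161) = 13986.7 kip·in.
φM_n = 0.90 × 13986.7 = 12588.0 kip·in.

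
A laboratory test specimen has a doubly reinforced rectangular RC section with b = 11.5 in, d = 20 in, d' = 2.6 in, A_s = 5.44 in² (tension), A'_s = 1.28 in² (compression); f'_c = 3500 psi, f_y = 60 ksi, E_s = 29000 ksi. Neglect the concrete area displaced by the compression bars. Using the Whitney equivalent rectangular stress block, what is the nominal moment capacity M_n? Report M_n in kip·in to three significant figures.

Assume both steels yield.
a = (A_s − A'_s) f_y/(0.85 f'_c b) = (5.44 − 1.28) × 60/(0.85 × 3.5 × 11.5) = 7.296 in.
c = a/β₁ = 7.296/0.85 = 8.584 in; ε'_s = 0.003(c − d')/c = 0.0021 ≥ ε_y = 0.0021, so the compression steel yields.
M_n = (A_s − A'_s) f_y (d − a/2) + A'_s f_y (d − d') = 249.6 × (20 − 3.648) + 76.8 × (20 − 2.6) = 4081.5 + 1336.3 = 5417.8 kip·in.

M_n ≈ 5420 kip·in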